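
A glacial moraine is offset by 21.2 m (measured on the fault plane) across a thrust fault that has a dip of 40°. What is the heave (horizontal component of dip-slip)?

heave = dip-slip × cos(dip) = 21.2 m × cos(40°) = 16.2 m

16.2 m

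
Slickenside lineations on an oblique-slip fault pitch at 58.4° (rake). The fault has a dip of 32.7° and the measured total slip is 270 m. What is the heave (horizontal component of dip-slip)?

dip-slip = net slip × sin(rake) = 270 m × sin(58.4°) = 230 m
heave = dip-slip × cos(dip) = 230 × cos(32.7°) = 194 m

194 m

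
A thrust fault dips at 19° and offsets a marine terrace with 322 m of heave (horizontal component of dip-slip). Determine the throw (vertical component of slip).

throw = heave × tan(dip) = 322 × tan(19°) = 111 m

111 m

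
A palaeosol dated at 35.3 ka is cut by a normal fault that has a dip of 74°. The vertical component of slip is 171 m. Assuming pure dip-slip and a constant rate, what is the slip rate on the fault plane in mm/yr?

dip-slip = throw / sin(dip) = 171 m / sin(74°) = 177.9 m
rate = 177.9 m / 35.3 ka = 0.00504 m/yr = 5.04 mm/yr

5.04 mm/yr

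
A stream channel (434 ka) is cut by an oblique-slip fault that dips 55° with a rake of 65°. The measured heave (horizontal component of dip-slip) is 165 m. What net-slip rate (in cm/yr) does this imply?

dip-slip = heave / cos(dip) = 165 / cos(55°) = 287.7 m
net slip = dip-slip / sin(rake) = 287.7 / sin(65°) = 317.4 m
rate = 317.4 m / 434 ka = 0.000731 m/yr = 0.0731 cm/yr

0.0731 cm/yr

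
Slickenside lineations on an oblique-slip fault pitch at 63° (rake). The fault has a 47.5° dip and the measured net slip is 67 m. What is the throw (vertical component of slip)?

dip-slip = net slip × sin(rake) = 67 m × sin(63°) = 59.70 m
throw = dip-slip × sin(dip) = 59.70 × sin(47.5°) = 44 m

44 m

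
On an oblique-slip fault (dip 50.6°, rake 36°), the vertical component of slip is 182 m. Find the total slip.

dip-slip = throw / sin(dip) = 182 / sin(50.6°) = 235.5 m
net slip = dip-slip / sin(rake) = 235.5 / sin(36°) = 401 m

401 m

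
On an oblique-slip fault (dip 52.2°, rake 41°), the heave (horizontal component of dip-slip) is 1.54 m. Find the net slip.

3.83 m

dip-slip = heave / cos(dip) = 1.54 / cos(52.2°) = 2.513 m
net slip = dip-slip / sin(rake) = 2.513 / sin(41°) = 3.83 m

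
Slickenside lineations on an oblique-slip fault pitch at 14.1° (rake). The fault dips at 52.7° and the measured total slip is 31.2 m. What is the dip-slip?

dip-slip = net slip × sin(rake) = 31.2 m × sin(14.1°) = 7.60 m

7.60 m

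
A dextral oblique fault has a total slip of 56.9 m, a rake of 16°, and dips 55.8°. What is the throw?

dip-slip = net slip × sin(rake) = 56.9 m × sin(16°) = 15.68 m
throw = dip-slip × sin(dip) = 15.68 × sin(55.8°) = 13 m

13 m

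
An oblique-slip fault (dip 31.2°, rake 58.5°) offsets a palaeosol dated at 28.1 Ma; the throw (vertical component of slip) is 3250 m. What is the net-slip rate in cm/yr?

0.0262 cm/yr

dip-slip = throw / sin(dip) = 3250 / sin(31.2°) = 6274 m
net slip = dip-slip / sin(rake) = 6274 / sin(58.5°) = 7358 m
rate = 7358 m / 28.1 Ma = 0.000262 m/yr = 0.0262 cm/yr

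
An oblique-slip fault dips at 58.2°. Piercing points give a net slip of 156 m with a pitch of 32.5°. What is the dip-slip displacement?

83.8 m

dip-slip = net slip × sin(rake) = 156 m × sin(32.5°) = 83.8 m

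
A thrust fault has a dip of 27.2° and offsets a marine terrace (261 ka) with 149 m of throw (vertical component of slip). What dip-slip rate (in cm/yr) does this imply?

0.125 cm/yr

dip-slip = throw / sin(dip) = 149 m / sin(27.2°) = 326 m
rate = 326 m / 261 ka = 0.00125 m/yr = 0.125 cm/yr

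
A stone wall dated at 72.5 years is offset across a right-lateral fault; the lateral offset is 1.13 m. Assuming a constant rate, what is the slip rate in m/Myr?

15600 m/Myr

rate = 1.13 m / 72.5 years = 0.0156 m/yr = 15600 m/Myr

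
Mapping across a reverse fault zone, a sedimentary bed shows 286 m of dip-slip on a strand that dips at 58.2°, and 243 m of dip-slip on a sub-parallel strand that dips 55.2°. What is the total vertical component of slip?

443 m

throw_A = 286 × sin(58.2°) = 243.1 m
throw_B = 243 × sin(55.2°) = 199.5 m
total = 243.1 + 199.5 = 443 m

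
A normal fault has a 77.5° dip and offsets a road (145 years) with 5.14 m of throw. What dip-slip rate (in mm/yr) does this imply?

dip-slip = throw / sin(dip) = 5.14 m / sin(77.5°) = 5.265 m
rate = 5.265 m / 145 years = 0.0363 m/yr = 36.3 mm/yr

36.3 mm/yr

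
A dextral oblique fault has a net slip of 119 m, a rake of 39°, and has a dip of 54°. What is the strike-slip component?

92.5 m

strike-slip = net slip × cos(rake) = 119 m × cos(39°) = 92.5 m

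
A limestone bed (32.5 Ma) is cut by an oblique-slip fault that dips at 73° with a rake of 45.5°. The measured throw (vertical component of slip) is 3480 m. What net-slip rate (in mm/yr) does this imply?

dip-slip = throw / sin(dip) = 3480 / sin(73°) = 3639 m
net slip = dip-slip / sin(rake) = 3639 / sin(45.5°) = 5102 m
rate = 5102 m / 32.5 Ma = 0.000157 m/yr = 0.157 mm/yr

0.157 mm/yr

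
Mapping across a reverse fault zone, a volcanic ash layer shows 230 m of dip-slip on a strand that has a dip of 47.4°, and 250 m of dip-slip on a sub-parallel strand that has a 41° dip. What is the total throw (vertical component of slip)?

throw_A = 230 × sin(47.4°) = 169.3 m
throw_B = 250 × sin(41°) = 164 m
total = 169.3 + 164 = 333 m

333 m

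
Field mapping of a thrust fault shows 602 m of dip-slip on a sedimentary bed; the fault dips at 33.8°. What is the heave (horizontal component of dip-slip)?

500 m

heave = dip-slip × cos(dip) = 602 m × cos(33.8°) = 500 m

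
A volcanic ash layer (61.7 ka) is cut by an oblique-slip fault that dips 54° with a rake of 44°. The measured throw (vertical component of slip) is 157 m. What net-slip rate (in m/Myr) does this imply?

dip-slip = throw / sin(dip) = 157 / sin(54°) = 194.1 m
net slip = dip-slip / sin(rake) = 194.1 / sin(44°) = 279.4 m
rate = 279.4 m / 61.7 ka = 0.00453 m/yr = 4530 m/Myr

4530 m/Myr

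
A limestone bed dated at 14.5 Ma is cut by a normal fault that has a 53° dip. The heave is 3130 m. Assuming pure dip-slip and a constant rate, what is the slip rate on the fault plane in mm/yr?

0.359 mm/yr

dip-slip = heave / cos(dip) = 3130 m / cos(53°) = 5201 m
rate = 5201 m / 14.5 Ma = 0.000359 m/yr = 0.359 mm/yr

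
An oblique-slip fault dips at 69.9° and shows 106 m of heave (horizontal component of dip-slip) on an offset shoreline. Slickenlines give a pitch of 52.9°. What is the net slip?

dip-slip = heave / cos(dip) = 106 / cos(69.9°) = 308.4 m
net slip = dip-slip / sin(rake) = 308.4 / sin(52.9°) = 387 m

387 m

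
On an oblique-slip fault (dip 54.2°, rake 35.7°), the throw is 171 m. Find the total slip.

dip-slip = throw / sin(dip) = 171 / sin(54.2°) = 210.8 m
net slip = dip-slip / sin(rake) = 210.8 / sin(35.7°) = 361 m

361 m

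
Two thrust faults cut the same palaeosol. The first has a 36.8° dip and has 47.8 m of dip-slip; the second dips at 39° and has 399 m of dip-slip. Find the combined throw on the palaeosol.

throw_A = 47.8 × sin(36.8°) = 28.63 m
throw_B = 399 × sin(39°) = 251.1 m
total = 28.63 + 251.1 = 280 m

280 m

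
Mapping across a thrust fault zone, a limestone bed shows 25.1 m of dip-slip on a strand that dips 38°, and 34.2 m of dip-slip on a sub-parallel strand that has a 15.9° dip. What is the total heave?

heave_A = 25.1 × cos(38°) = 19.78 m
heave_B = 34.2 × cos(15.9°) = 32.89 m
total = 19.78 + 32.89 = 52.7 m

52.7 m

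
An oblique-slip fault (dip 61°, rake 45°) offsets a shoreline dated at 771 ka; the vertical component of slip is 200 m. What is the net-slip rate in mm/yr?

dip-slip = throw / sin(dip) = 200 / sin(61°) = 228.7 m
net slip = dip-slip / sin(rake) = 228.7 / sin(45°) = 323.4 m
rate = 323.4 m / 771 ka = 0.000419 m/yr = 0.419 mm/yr

0.419 mm/yr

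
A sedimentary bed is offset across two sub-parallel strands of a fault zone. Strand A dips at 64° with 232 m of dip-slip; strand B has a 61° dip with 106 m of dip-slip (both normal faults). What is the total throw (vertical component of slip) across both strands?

throw_A = 232 × sin(64°) = 208.5 m
throw_B = 106 × sin(61°) = 92.71 m
total = 208.5 + 92.71 = 301 m

301 m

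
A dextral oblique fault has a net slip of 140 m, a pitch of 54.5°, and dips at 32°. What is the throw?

60.4 m

dip-slip = net slip × sin(rake) = 140 m × sin(54.5°) = 114 m
throw = dip-slip × sin(dip) = 114 × sin(32°) = 60.4 m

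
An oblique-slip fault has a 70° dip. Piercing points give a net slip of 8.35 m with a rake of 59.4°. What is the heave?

2.46 m

dip-slip = net slip × sin(rake) = 8.35 m × sin(59.4°) = 7.187 m
heave = dip-slip × cos(dip) = 7.187 × cos(70°) = 2.46 m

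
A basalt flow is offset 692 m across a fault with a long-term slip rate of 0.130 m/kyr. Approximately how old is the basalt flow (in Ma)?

5.32 Ma

age = offset / rate = 692 m / (0.130 m/kyr) = 5.32e+06 yr = 5.32 Ma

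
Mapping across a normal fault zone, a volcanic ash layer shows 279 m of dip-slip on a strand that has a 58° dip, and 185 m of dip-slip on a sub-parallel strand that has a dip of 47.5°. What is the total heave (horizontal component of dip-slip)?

273 m

heave_A = 279 × cos(58°) = 147.8 m
heave_B = 185 × cos(47.5°) = 125 m
total = 147.8 + 125 = 273 m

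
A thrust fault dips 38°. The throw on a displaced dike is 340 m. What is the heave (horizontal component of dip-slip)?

heave = throw / tan(dip) = 340 / tan(38°) = 435 m

435 m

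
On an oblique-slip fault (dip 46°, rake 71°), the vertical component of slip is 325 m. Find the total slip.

478 m

dip-slip = throw / sin(dip) = 325 / sin(46°) = 451.8 m
net slip = dip-slip / sin(rake) = 451.8 / sin(71°) = 478 m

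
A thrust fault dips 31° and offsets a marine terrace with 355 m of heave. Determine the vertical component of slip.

213 m

throw = heave × tan(dip) = 355 × tan(31°) = 213 m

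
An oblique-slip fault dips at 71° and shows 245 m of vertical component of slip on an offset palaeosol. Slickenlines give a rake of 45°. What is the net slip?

366 m

dip-slip = throw / sin(dip) = 245 / sin(71°) = 259.1 m
net slip = dip-slip / sin(rake) = 259.1 / sin(45°) = 366 m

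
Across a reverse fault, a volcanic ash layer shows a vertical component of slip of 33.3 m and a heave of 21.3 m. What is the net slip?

net slip = √(throw² + heave²) = √(33.3² + 21.3²) = 39.5 m

39.5 m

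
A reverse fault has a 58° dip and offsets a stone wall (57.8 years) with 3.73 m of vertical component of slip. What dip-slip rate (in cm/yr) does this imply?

dip-slip = throw / sin(dip) = 3.73 m / sin(58°) = 4.398 m
rate = 4.398 m / 57.8 years = 0.0761 m/yr = 7.61 cm/yr

7.61 cm/yr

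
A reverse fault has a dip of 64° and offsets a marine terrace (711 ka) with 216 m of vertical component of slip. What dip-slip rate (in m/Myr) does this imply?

338 m/Myr

dip-slip = throw / sin(dip) = 216 m / sin(64°) = 240.3 m
rate = 240.3 m / 711 ka = 0.000338 m/yr = 338 m/Myr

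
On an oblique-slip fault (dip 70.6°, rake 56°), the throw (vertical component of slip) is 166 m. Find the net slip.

dip-slip = throw / sin(dip) = 166 / sin(70.6°) = 176 m
net slip = dip-slip / sin(rake) = 176 / sin(56°) = 212 m

212 m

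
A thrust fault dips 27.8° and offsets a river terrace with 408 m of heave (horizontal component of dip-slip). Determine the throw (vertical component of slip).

215 m

throw = heave × tan(dip) = 408 × tan(27.8°) = 215 m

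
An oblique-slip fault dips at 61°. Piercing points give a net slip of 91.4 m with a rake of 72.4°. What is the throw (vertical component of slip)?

76.2 m

dip-slip = net slip × sin(rake) = 91.4 m × sin(72.4°) = 87.12 m
throw = dip-slip × sin(dip) = 87.12 × sin(61°) = 76.2 m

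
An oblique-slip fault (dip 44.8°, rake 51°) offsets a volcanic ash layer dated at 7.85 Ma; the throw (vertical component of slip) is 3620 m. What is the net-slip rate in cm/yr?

0.0842 cm/yr

dip-slip = throw / sin(dip) = 3620 / sin(44.8°) = 5137 m
net slip = dip-slip / sin(rake) = 5137 / sin(51°) = 6611 m
rate = 6611 m / 7.85 Ma = 0.000842 m/yr = 0.0842 cm/yr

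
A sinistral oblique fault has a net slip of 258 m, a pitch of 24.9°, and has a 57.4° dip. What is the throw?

91.5 m

dip-slip = net slip × sin(rake) = 258 m × sin(24.9°) = 108.6 m
throw = dip-slip × sin(dip) = 108.6 × sin(57.4°) = 91.5 m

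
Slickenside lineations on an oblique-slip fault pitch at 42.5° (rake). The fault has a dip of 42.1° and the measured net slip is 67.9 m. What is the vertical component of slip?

30.8 m

dip-slip = net slip × sin(rake) = 67.9 m × sin(42.5°) = 45.87 m
throw = dip-slip × sin(dip) = 45.87 × sin(42.1°) = 30.8 m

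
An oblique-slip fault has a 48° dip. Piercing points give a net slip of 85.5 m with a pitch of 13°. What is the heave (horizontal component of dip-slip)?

dip-slip = net slip × sin(rake) = 85.5 m × sin(13°) = 19.23 m
heave = dip-slip × cos(dip) = 19.23 × cos(48°) = 12.9 m

12.9 m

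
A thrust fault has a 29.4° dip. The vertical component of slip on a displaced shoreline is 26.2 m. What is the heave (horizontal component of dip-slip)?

heave = throw / tan(dip) = 26.2 / tan(29.4°) = 46.5 m

46.5 m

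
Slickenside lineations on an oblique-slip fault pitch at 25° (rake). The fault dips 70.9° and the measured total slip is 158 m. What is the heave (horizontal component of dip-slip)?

dip-slip = net slip × sin(rake) = 158 m × sin(25°) = 66.77 m
heave = dip-slip × cos(dip) = 66.77 × cos(70.9°) = 21.8 m

21.8 m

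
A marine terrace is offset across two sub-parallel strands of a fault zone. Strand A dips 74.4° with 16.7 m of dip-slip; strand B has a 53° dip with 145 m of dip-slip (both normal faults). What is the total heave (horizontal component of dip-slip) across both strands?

91.8 m

heave_A = 16.7 × cos(74.4°) = 4.491 m
heave_B = 145 × cos(53°) = 87.26 m
total = 4.491 + 87.26 = 91.8 m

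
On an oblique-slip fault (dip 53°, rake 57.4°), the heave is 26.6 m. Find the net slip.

dip-slip = heave / cos(dip) = 26.6 / cos(53°) = 44.20 m
net slip = dip-slip / sin(rake) = 44.20 / sin(57.4°) = 52.5 m

52.5 m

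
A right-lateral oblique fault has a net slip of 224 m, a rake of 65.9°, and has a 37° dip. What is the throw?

dip-slip = net slip × sin(rake) = 224 m × sin(65.9°) = 204.5 m
throw = dip-slip × sin(dip) = 204.5 × sin(37°) = 123 m

123 m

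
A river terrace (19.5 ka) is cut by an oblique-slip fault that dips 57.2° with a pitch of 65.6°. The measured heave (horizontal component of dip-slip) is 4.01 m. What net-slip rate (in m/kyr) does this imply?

0.417 m/kyr

dip-slip = heave / cos(dip) = 4.01 / cos(57.2°) = 7.403 m
net slip = dip-slip / sin(rake) = 7.403 / sin(65.6°) = 8.129 m
rate = 8.129 m / 19.5 ka = 0.000417 m/yr = 0.417 m/kyr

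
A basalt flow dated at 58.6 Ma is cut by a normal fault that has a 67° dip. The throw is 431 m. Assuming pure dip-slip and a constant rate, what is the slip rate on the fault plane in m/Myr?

dip-slip = throw / sin(dip) = 431 m / sin(67°) = 468.2 m
rate = 468.2 m / 58.6 Ma = 0.00000799 m/yr = 7.99 m/Myr

7.99 m/Myr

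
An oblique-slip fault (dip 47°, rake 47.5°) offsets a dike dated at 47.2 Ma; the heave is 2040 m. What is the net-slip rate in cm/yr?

0.00860 cm/yr

dip-slip = heave / cos(dip) = 2040 / cos(47°) = 2991 m
net slip = dip-slip / sin(rake) = 2991 / sin(47.5°) = 4057 m
rate = 4057 m / 47.2 Ma = 0.0000860 m/yr = 0.00860 cm/yr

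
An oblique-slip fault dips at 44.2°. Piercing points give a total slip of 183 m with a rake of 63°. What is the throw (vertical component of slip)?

114 m

dip-slip = net slip × sin(rake) = 183 m × sin(63°) = 163.1 m
throw = dip-slip × sin(dip) = 163.1 × sin(44.2°) = 114 m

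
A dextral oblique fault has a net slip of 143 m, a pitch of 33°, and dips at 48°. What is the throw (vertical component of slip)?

dip-slip = net slip × sin(rake) = 143 m × sin(33°) = 77.88 m
throw = dip-slip × sin(dip) = 77.88 × sin(48°) = 57.9 m

57.9 m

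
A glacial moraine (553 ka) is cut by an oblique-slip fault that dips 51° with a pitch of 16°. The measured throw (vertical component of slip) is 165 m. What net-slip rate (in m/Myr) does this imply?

dip-slip = throw / sin(dip) = 165 / sin(51°) = 212.3 m
net slip = dip-slip / sin(rake) = 212.3 / sin(16°) = 770.3 m
rate = 770.3 m / 553 ka = 0.00139 m/yr = 1390 m/Myr

1390 m/Myr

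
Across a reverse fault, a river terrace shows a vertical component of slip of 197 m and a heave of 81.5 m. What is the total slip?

213 m

net slip = √(throw² + heave²) = √(197² + 81.5²) = 213 m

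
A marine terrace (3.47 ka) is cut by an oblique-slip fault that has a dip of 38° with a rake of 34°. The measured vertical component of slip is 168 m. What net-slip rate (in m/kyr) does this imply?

dip-slip = throw / sin(dip) = 168 / sin(38°) = 272.9 m
net slip = dip-slip / sin(rake) = 272.9 / sin(34°) = 488 m
rate = 488 m / 3.47 ka = 0.141 m/yr = 141 m/kyr

141 m/kyr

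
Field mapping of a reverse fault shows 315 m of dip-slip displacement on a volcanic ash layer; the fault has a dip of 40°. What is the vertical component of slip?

throw = dip-slip × sin(dip) = 315 m × sin(40°) = 202 m

202 m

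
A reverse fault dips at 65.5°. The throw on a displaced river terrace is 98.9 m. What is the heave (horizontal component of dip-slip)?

45.1 m

heave = throw / tan(dip) = 98.9 / tan(65.5°) = 45.1 m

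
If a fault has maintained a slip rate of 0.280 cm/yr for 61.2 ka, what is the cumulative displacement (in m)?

slip = rate × time = 0.280 cm/yr × 61.2 ka = 171 m

171 m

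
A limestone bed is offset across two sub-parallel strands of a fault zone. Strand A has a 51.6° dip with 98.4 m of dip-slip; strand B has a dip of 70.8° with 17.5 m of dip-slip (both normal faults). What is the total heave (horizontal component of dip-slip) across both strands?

66.9 m

heave_A = 98.4 × cos(51.6°) = 61.12 m
heave_B = 17.5 × cos(70.8°) = 5.755 m
total = 61.12 + 5.755 = 66.9 m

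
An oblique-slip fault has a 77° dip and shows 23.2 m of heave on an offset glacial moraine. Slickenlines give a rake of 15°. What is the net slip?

398 m

dip-slip = heave / cos(dip) = 23.2 / cos(77°) = 103.1 m
net slip = dip-slip / sin(rake) = 103.1 / sin(15°) = 398 m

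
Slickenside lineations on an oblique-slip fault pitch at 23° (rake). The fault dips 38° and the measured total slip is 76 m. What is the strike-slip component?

strike-slip = net slip × cos(rake) = 76 m × cos(23°) = 70 m

70 m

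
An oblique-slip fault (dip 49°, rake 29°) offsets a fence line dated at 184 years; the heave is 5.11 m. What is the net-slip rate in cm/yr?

8.73 cm/yr

dip-slip = heave / cos(dip) = 5.11 / cos(49°) = 7.789 m
net slip = dip-slip / sin(rake) = 7.789 / sin(29°) = 16.07 m
rate = 16.07 m / 184 years = 0.0873 m/yr = 8.73 cm/yr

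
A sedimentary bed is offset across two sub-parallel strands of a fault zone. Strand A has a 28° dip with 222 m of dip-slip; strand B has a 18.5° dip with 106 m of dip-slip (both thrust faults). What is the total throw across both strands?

throw_A = 222 × sin(28°) = 104.2 m
throw_B = 106 × sin(18.5°) = 33.63 m
total = 104.2 + 33.63 = 138 m

138 m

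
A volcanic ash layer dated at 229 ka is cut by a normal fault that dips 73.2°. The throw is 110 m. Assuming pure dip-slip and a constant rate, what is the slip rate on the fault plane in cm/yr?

dip-slip = throw / sin(dip) = 110 m / sin(73.2°) = 114.9 m
rate = 114.9 m / 229 ka = 0.000502 m/yr = 0.0502 cm/yr

0.0502 cm/yr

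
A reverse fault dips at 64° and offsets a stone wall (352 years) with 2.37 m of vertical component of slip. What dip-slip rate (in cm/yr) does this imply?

0.749 cm/yr

dip-slip = throw / sin(dip) = 2.37 m / sin(64°) = 2.637 m
rate = 2.637 m / 352 years = 0.00749 m/yr = 0.749 cm/yr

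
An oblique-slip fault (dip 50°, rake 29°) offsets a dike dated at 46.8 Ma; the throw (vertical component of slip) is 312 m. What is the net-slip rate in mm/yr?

0.0180 mm/yr

dip-slip = throw / sin(dip) = 312 / sin(50°) = 407.3 m
net slip = dip-slip / sin(rake) = 407.3 / sin(29°) = 840.1 m
rate = 840.1 m / 46.8 Ma = 0.0000180 m/yr = 0.0180 mm/yr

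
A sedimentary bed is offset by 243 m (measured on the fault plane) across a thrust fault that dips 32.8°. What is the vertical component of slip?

throw = dip-slip × sin(dip) = 243 m × sin(32.8°) = 132 m

132 m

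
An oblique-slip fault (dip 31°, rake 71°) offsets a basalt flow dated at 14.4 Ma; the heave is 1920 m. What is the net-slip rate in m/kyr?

dip-slip = heave / cos(dip) = 1920 / cos(31°) = 2240 m
net slip = dip-slip / sin(rake) = 2240 / sin(71°) = 2369 m
rate = 2369 m / 14.4 Ma = 0.000165 m/yr = 0.165 m/kyr

0.165 m/kyr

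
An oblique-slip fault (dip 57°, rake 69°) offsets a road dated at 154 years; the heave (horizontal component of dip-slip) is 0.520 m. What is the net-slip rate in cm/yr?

dip-slip = heave / cos(dip) = 0.520 / cos(57°) = 0.9548 m
net slip = dip-slip / sin(rake) = 0.9548 / sin(69°) = 1.023 m
rate = 1.023 m / 154 years = 0.00664 m/yr = 0.664 cm/yr

0.664 cm/yr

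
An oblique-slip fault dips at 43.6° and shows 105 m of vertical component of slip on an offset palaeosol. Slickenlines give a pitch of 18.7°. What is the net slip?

dip-slip = throw / sin(dip) = 105 / sin(43.6°) = 152.3 m
net slip = dip-slip / sin(rake) = 152.3 / sin(18.7°) = 475 m

475 m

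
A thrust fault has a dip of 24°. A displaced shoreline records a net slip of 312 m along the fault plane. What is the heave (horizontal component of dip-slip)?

285 m

heave = dip-slip × cos(dip) = 312 m × cos(24°) = 285 m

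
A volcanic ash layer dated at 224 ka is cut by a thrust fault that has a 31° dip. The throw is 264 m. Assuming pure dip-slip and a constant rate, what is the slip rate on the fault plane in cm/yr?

0.229 cm/yr

dip-slip = throw / sin(dip) = 264 m / sin(31°) = 512.6 m
rate = 512.6 m / 224 ka = 0.00229 m/yr = 0.229 cm/yr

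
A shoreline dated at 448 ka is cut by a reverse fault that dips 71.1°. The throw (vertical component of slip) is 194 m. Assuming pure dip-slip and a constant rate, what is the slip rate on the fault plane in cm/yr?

dip-slip = throw / sin(dip) = 194 m / sin(71.1°) = 205.1 m
rate = 205.1 m / 448 ka = 0.000458 m/yr = 0.0458 cm/yr

0.0458 cm/yr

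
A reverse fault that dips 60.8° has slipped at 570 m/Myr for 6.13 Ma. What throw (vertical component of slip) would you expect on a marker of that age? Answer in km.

dip-slip = rate × time = 570 m/Myr × 6.13 Ma = 3494 m
throw = dip-slip × sin(dip) = 3494 × sin(60.8°) = 3050 m = 3.05 km

3.05 km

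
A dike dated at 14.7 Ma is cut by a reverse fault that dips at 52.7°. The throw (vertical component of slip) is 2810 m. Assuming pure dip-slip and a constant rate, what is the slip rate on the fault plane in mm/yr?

dip-slip = throw / sin(dip) = 2810 m / sin(52.7°) = 3532 m
rate = 3532 m / 14.7 Ma = 0.000240 m/yr = 0.240 mm/yr

0.240 mm/yr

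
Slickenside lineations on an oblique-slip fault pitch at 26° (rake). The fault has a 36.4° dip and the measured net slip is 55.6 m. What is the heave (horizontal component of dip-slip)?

dip-slip = net slip × sin(rake) = 55.6 m × sin(26°) = 24.37 m
heave = dip-slip × cos(dip) = 24.37 × cos(36.4°) = 19.6 m

19.6 m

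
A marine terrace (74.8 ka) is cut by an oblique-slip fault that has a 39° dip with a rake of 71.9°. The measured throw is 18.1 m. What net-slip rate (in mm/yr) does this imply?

dip-slip = throw / sin(dip) = 18.1 / sin(39°) = 28.76 m
net slip = dip-slip / sin(rake) = 28.76 / sin(71.9°) = 30.26 m
rate = 30.26 m / 74.8 ka = 0.000405 m/yr = 0.405 mm/yr

0.405 mm/yr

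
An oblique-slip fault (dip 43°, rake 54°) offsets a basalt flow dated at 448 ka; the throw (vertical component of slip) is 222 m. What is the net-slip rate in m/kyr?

dip-slip = throw / sin(dip) = 222 / sin(43°) = 325.5 m
net slip = dip-slip / sin(rake) = 325.5 / sin(54°) = 402.4 m
rate = 402.4 m / 448 ka = 0.000898 m/yr = 0.898 m/kyr

0.898 m/kyr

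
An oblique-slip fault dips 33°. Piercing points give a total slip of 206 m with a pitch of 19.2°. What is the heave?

56.8 m

dip-slip = net slip × sin(rake) = 206 m × sin(19.2°) = 67.75 m
heave = dip-slip × cos(dip) = 67.75 × cos(33°) = 56.8 m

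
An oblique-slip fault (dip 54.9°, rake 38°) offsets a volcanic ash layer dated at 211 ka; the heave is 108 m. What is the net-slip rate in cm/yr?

dip-slip = heave / cos(dip) = 108 / cos(54.9°) = 187.8 m
net slip = dip-slip / sin(rake) = 187.8 / sin(38°) = 305.1 m
rate = 305.1 m / 211 ka = 0.00145 m/yr = 0.145 cm/yr

0.145 cm/yr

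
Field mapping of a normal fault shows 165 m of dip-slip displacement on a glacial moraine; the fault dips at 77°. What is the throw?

161 m

throw = dip-slip × sin(dip) = 165 m × sin(77°) = 161 m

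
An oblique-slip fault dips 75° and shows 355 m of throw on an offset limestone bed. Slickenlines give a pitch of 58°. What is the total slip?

433 m

dip-slip = throw / sin(dip) = 355 / sin(75°) = 367.5 m
net slip = dip-slip / sin(rake) = 367.5 / sin(58°) = 433 m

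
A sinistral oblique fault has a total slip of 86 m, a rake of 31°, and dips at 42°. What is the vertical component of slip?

29.6 m

dip-slip = net slip × sin(rake) = 86 m × sin(31°) = 44.29 m
throw = dip-slip × sin(dip) = 44.29 × sin(42°) = 29.6 m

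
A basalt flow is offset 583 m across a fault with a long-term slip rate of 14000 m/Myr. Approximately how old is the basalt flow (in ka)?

41.6 ka

age = offset / rate = 583 m / (14000 m/Myr) = 41600 yr = 41.6 ka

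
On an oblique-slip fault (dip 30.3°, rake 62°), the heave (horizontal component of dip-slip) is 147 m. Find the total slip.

dip-slip = heave / cos(dip) = 147 / cos(30.3°) = 170.3 m
net slip = dip-slip / sin(rake) = 170.3 / sin(62°) = 193 m

193 m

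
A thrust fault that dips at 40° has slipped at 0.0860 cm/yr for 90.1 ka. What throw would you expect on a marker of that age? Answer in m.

dip-slip = rate × time = 0.0860 cm/yr × 90.1 ka = 77.49 m
throw = dip-slip × sin(dip) = 77.49 × sin(40°) = 49.8 m

49.8 m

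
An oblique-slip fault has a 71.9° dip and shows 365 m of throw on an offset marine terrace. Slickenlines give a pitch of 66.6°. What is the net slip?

418 m

dip-slip = throw / sin(dip) = 365 / sin(71.9°) = 384 m
net slip = dip-slip / sin(rake) = 384 / sin(66.6°) = 418 m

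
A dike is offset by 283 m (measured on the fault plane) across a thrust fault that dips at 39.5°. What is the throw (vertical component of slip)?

180 m

throw = dip-slip × sin(dip) = 283 m × sin(39.5°) = 180 m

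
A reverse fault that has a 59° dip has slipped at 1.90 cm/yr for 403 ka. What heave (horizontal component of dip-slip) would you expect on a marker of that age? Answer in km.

3.94 km

dip-slip = rate × time = 1.90 cm/yr × 403 ka = 7657 m
heave = dip-slip × cos(dip) = 7657 × cos(59°) = 3940 m = 3.94 km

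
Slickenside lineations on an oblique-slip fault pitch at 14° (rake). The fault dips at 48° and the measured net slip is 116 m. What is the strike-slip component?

113 m

strike-slip = net slip × cos(rake) = 116 m × cos(14°) = 113 m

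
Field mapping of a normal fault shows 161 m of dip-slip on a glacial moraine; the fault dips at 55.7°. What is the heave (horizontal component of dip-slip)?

heave = dip-slip × cos(dip) = 161 m × cos(55.7°) = 90.7 m

90.7 m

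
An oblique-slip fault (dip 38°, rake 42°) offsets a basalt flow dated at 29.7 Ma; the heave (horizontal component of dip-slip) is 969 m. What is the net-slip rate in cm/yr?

dip-slip = heave / cos(dip) = 969 / cos(38°) = 1230 m
net slip = dip-slip / sin(rake) = 1230 / sin(42°) = 1838 m
rate = 1838 m / 29.7 Ma = 0.0000619 m/yr = 0.00619 cm/yr

0.00619 cm/yr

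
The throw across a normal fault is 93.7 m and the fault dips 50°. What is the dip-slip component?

dip-slip = throw / sin(dip) = 93.7 / sin(50°) = 122 m

122 m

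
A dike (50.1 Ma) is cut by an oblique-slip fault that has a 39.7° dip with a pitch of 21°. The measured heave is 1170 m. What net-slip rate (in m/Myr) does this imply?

84.7 m/Myr

dip-slip = heave / cos(dip) = 1170 / cos(39.7°) = 1521 m
net slip = dip-slip / sin(rake) = 1521 / sin(21°) = 4243 m
rate = 4243 m / 50.1 Ma = 0.0000847 m/yr = 84.7 m/Myr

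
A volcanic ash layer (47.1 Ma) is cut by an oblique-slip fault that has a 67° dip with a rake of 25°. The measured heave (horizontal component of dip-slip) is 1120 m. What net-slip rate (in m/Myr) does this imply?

144 m/Myr

dip-slip = heave / cos(dip) = 1120 / cos(67°) = 2866 m
net slip = dip-slip / sin(rake) = 2866 / sin(25°) = 6783 m
rate = 6783 m / 47.1 Ma = 0.000144 m/yr = 144 m/Myr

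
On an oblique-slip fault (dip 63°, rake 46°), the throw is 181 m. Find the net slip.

282 m

dip-slip = throw / sin(dip) = 181 / sin(63°) = 203.1 m
net slip = dip-slip / sin(rake) = 203.1 / sin(46°) = 282 m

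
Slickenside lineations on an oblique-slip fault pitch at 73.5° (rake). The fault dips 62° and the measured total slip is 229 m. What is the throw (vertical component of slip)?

dip-slip = net slip × sin(rake) = 229 m × sin(73.5°) = 219.6 m
throw = dip-slip × sin(dip) = 219.6 × sin(62°) = 194 m

194 m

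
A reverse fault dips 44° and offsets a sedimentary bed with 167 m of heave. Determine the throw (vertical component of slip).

throw = heave × tan(dip) = 167 × tan(44°) = 161 m

161 m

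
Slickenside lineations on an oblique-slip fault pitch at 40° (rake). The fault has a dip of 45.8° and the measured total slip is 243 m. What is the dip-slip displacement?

156 m

dip-slip = net slip × sin(rake) = 243 m × sin(40°) = 156 m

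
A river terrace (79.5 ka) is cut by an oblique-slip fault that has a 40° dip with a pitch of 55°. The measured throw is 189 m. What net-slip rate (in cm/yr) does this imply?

dip-slip = throw / sin(dip) = 189 / sin(40°) = 294 m
net slip = dip-slip / sin(rake) = 294 / sin(55°) = 358.9 m
rate = 358.9 m / 79.5 ka = 0.00452 m/yr = 0.452 cm/yr

0.452 cm/yr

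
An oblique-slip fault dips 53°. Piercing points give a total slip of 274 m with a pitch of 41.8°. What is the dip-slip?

183 m

dip-slip = net slip × sin(rake) = 274 m × sin(41.8°) = 183 m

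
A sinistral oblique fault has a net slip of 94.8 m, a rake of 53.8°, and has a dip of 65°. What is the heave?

32.3 m

dip-slip = net slip × sin(rake) = 94.8 m × sin(53.8°) = 76.50 m
heave = dip-slip × cos(dip) = 76.50 × cos(65°) = 32.3 m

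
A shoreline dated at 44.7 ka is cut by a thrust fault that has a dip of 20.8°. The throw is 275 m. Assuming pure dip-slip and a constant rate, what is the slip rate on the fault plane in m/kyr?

dip-slip = throw / sin(dip) = 275 m / sin(20.8°) = 774.4 m
rate = 774.4 m / 44.7 ka = 0.0173 m/yr = 17.3 m/kyr

17.3 m/kyr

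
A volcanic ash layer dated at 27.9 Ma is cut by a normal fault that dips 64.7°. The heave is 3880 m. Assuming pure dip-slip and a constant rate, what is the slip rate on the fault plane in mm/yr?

0.325 mm/yr

dip-slip = heave / cos(dip) = 3880 m / cos(64.7°) = 9079 m
rate = 9079 m / 27.9 Ma = 0.000325 m/yr = 0.325 mm/yr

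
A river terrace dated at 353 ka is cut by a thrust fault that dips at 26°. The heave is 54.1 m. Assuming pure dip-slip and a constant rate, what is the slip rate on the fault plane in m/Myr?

171 m/Myr

dip-slip = heave / cos(dip) = 54.1 m / cos(26°) = 60.19 m
rate = 60.19 m / 353 ka = 0.000171 m/yr = 171 m/Myr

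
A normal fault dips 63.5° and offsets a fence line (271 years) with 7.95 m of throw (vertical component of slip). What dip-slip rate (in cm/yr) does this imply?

3.28 cm/yr

dip-slip = throw / sin(dip) = 7.95 m / sin(63.5°) = 8.883 m
rate = 8.883 m / 271 years = 0.0328 m/yr = 3.28 cm/yr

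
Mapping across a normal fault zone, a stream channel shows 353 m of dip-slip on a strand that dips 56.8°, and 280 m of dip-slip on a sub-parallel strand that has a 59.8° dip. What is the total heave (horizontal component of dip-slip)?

heave_A = 353 × cos(56.8°) = 193.3 m
heave_B = 280 × cos(59.8°) = 140.8 m
total = 193.3 + 140.8 = 334 m

334 m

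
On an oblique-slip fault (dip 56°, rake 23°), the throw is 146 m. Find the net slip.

451 m

dip-slip = throw / sin(dip) = 146 / sin(56°) = 176.1 m
net slip = dip-slip / sin(rake) = 176.1 / sin(23°) = 451 m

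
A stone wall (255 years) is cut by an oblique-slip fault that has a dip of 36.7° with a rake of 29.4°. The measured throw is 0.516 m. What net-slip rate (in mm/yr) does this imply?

dip-slip = throw / sin(dip) = 0.516 / sin(36.7°) = 0.8634 m
net slip = dip-slip / sin(rake) = 0.8634 / sin(29.4°) = 1.759 m
rate = 1.759 m / 255 years = 0.00690 m/yr = 6.90 mm/yr

6.90 mm/yr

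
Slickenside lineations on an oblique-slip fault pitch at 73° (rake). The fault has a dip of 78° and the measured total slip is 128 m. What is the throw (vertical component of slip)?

dip-slip = net slip × sin(rake) = 128 m × sin(73°) = 122.4 m
throw = dip-slip × sin(dip) = 122.4 × sin(78°) = 120 m

120 m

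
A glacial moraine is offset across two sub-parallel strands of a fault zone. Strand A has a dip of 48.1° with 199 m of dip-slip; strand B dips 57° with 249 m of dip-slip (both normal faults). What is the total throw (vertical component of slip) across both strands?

357 m

throw_A = 199 × sin(48.1°) = 148.1 m
throw_B = 249 × sin(57°) = 208.8 m
total = 148.1 + 208.8 = 357 m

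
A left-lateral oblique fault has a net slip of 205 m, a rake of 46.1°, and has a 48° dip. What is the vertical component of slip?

dip-slip = net slip × sin(rake) = 205 m × sin(46.1°) = 147.7 m
throw = dip-slip × sin(dip) = 147.7 × sin(48°) = 110 m

110 m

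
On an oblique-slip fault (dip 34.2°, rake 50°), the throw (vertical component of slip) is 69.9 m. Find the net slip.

dip-slip = throw / sin(dip) = 69.9 / sin(34.2°) = 124.4 m
net slip = dip-slip / sin(rake) = 124.4 / sin(50°) = 162 m

162 m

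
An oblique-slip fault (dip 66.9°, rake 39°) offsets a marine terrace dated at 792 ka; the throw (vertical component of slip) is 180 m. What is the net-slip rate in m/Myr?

dip-slip = throw / sin(dip) = 180 / sin(66.9°) = 195.7 m
net slip = dip-slip / sin(rake) = 195.7 / sin(39°) = 311 m
rate = 311 m / 792 ka = 0.000393 m/yr = 393 m/Myr

393 m/Myr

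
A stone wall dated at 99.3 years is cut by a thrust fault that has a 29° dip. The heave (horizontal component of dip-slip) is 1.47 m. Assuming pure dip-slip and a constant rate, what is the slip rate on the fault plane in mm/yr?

dip-slip = heave / cos(dip) = 1.47 m / cos(29°) = 1.681 m
rate = 1.681 m / 99.3 years = 0.0169 m/yr = 16.9 mm/yr

16.9 mm/yr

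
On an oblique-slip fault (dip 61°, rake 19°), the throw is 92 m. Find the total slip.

323 m

dip-slip = throw / sin(dip) = 92 / sin(61°) = 105.2 m
net slip = dip-slip / sin(rake) = 105.2 / sin(19°) = 323 m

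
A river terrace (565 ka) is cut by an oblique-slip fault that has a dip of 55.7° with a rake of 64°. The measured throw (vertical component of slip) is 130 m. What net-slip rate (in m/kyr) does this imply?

0.310 m/kyr

dip-slip = throw / sin(dip) = 130 / sin(55.7°) = 157.4 m
net slip = dip-slip / sin(rake) = 157.4 / sin(64°) = 175.1 m
rate = 175.1 m / 565 ka = 0.000310 m/yr = 0.310 m/kyr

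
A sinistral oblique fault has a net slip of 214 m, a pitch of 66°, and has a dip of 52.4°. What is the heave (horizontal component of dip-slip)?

dip-slip = net slip × sin(rake) = 214 m × sin(66°) = 195.5 m
heave = dip-slip × cos(dip) = 195.5 × cos(52.4°) = 119 m

119 m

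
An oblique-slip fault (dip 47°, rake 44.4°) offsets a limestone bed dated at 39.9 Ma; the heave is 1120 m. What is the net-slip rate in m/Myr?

58.8 m/Myr

dip-slip = heave / cos(dip) = 1120 / cos(47°) = 1642 m
net slip = dip-slip / sin(rake) = 1642 / sin(44.4°) = 2347 m
rate = 2347 m / 39.9 Ma = 0.0000588 m/yr = 58.8 m/Myr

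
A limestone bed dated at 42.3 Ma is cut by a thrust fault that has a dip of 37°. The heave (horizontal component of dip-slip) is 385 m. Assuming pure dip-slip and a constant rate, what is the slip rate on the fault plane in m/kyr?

dip-slip = heave / cos(dip) = 385 m / cos(37°) = 482.1 m
rate = 482.1 m / 42.3 Ma = 0.0000114 m/yr = 0.0114 m/kyr

0.0114 m/kyr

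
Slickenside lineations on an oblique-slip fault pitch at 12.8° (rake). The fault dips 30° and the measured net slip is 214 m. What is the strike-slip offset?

strike-slip = net slip × cos(rake) = 214 m × cos(12.8°) = 209 m

209 m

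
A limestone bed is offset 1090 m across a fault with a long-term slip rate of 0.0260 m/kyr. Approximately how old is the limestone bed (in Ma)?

41.9 Ma

age = offset / rate = 1090 m / (0.0260 m/kyr) = 4.19e+07 yr = 41.9 Ma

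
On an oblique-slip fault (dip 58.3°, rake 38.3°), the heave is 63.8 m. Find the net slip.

196 m

dip-slip = heave / cos(dip) = 63.8 / cos(58.3°) = 121.4 m
net slip = dip-slip / sin(rake) = 121.4 / sin(38.3°) = 196 m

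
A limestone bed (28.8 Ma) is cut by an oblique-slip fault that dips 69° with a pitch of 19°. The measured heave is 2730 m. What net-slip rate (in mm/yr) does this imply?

0.812 mm/yr

dip-slip = heave / cos(dip) = 2730 / cos(69°) = 7618 m
net slip = dip-slip / sin(rake) = 7618 / sin(19°) = 23400 m
rate = 23400 m / 28.8 Ma = 0.000812 m/yr = 0.812 mm/yr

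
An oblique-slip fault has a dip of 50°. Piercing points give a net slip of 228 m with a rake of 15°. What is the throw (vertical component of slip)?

dip-slip = net slip × sin(rake) = 228 m × sin(15°) = 59.01 m
throw = dip-slip × sin(dip) = 59.01 × sin(50°) = 45.2 m

45.2 m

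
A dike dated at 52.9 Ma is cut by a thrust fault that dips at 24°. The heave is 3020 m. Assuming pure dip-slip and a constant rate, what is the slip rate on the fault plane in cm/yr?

dip-slip = heave / cos(dip) = 3020 m / cos(24°) = 3306 m
rate = 3306 m / 52.9 Ma = 0.0000625 m/yr = 0.00625 cm/yr

0.00625 cm/yr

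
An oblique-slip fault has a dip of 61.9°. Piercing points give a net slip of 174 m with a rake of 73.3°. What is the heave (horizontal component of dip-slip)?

dip-slip = net slip × sin(rake) = 174 m × sin(73.3°) = 166.7 m
heave = dip-slip × cos(dip) = 166.7 × cos(61.9°) = 78.5 m

78.5 m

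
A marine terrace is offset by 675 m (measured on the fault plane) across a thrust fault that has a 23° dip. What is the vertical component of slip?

throw = dip-slip × sin(dip) = 675 m × sin(23°) = 264 m

264 m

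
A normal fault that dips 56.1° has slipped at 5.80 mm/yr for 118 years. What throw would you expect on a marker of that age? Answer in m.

0.568 m

dip-slip = rate × time = 5.80 mm/yr × 118 years = 0.6844 m
throw = dip-slip × sin(dip) = 0.6844 × sin(56.1°) = 0.568 m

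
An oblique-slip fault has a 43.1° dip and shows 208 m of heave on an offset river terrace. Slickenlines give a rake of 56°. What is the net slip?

dip-slip = heave / cos(dip) = 208 / cos(43.1°) = 284.9 m
net slip = dip-slip / sin(rake) = 284.9 / sin(56°) = 344 m

344 m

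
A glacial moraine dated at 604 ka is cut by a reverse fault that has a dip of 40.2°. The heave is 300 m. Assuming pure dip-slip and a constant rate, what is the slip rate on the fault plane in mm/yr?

dip-slip = heave / cos(dip) = 300 m / cos(40.2°) = 392.8 m
rate = 392.8 m / 604 ka = 0.000650 m/yr = 0.650 mm/yr

0.650 mm/yr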